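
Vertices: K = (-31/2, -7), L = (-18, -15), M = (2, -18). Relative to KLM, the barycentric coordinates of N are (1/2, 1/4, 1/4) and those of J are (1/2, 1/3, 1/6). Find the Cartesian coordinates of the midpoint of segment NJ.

(-151/12, -93/8)

Barycentric coordinates of the midpoint are the average: (1/2, 7/24, 5/24).
Converting: (1/2)·K + (7/24)·L + (5/24)·M = (-151/12, -93/8).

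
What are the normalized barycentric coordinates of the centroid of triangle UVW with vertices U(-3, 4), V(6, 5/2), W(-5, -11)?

(1/3, 1/3, 1/3)

The centroid is the average of the vertices, so each weight is 1/3.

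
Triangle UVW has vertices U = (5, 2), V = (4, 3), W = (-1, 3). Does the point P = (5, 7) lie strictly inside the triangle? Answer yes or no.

no

Barycentric coordinates of P: (-4, 6, -1).
The three coordinates are negative, positive, negative; a point is interior exactly when all three are positive.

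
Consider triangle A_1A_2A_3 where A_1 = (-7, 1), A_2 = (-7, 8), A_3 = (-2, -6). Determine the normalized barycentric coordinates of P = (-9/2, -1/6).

Signed area of the reference triangle: [A_1A_2A_3] = ½·((-7)·(8−(-6)) + (-7)·(-6−1) + (-2)·(1−8)) = ½·(-98 + 49 + 14) = -35/2.
[PA_2A_3] = ½·((-9/2)·(8−(-6)) + (-7)·(-6−(-1/6)) + (-2)·(-1/6−8)) = ½·(-63 + 245/6 + 49/3) = -35/12, so the A_1-coordinate is (-35/12)/(-35/2) = 1/6.
[A_1PA_3] = ½·((-7)·(-1/6−(-6)) + (-9/2)·(-6−1) + (-2)·(1−(-1/6))) = ½·(-245/6 + 63/2 − 7/3) = -35/6, so the A_2-coordinate is 1/3.
[A_1A_2P] = ½·((-7)·(8−(-1/6)) + (-7)·(-1/6−1) + (-9/2)·(1−8)) = ½·(-343/6 + 49/6 + 63/2) = -35/4, so the A_3-coordinate is 1/2.
Check: 1/6 + 1/3 + 1/2 = 1.

(1/6, 1/3, 1/2)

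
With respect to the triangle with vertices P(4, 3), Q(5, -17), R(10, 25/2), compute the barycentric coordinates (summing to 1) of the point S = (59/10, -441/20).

(-2/5, 13/10, 1/10)

Signed area of the reference triangle: [PQR] = ½·(4·(-17−(25/2)) + 5·(25/2−3) + 10·(3−(-17))) = ½·(-118 + 95/2 + 200) = 259/4.
[SQR] = ½·((59/10)·(-17−(25/2)) + 5·(25/2−(-441/20)) + 10·(-441/20−(-17))) = ½·(-3481/20 + 691/4 − 101/2) = -259/10, so the P-coordinate is (-259/10)/(259/4) = -2/5.
[PSR] = ½·(4·(-441/20−(25/2)) + (59/10)·(25/2−3) + 10·(3−(-441/20))) = ½·(-691/5 + 1121/20 + 501/2) = 3367/40, so the Q-coordinate is 13/10.
[PQS] = ½·(4·(-17−(-441/20)) + 5·(-441/20−3) + (59/10)·(3−(-17))) = ½·(101/5 − 501/4 + 118) = 259/40, so the R-coordinate is 1/10.
Check: -2/5 + 13/10 + 1/10 = 1.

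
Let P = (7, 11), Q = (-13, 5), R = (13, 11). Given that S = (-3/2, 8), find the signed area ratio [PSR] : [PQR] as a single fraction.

1/2

[PQR] = ½·(7·(5−11) + (-13)·(11−11) + 13·(11−5)) = ½·(-42 + 0 + 78) = 18.
[PSR] = ½·(7·(8−11) + (-3/2)·(11−11) + 13·(11−8)) = ½·(-21 + 0 + 39) = 9, so the ratio is 9/18 = 1/2.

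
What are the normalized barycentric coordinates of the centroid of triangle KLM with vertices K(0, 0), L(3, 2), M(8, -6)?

The centroid is the average of the vertices, so each weight is 1/3.

(1/3, 1/3, 1/3)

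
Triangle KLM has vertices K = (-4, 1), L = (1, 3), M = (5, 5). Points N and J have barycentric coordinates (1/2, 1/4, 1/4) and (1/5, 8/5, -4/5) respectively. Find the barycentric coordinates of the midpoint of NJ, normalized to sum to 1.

Since both coordinate triples sum to 1, the midpoint's barycentrics are the componentwise average.
(1/2+1/5)/2 = 7/20; similarly 37/40 and -11/40.

(7/20, 37/40, -11/40)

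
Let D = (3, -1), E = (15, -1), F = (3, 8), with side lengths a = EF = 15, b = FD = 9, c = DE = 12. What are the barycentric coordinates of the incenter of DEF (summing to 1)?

(5/12, 1/4, 1/3)

The incenter has barycentric coordinates proportional to the opposite side lengths: (15 : 9 : 12).
Normalizing by 15+9+12 = 36 gives (5/12, 1/4, 1/3).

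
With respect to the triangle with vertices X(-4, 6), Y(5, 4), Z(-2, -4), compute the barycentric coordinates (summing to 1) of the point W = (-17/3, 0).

Signed area of the reference triangle: [XYZ] = ½·((-4)·(4−(-4)) + 5·(-4−6) + (-2)·(6−4)) = ½·(-32 − 50 − 4) = -43.
[WYZ] = ½·((-17/3)·(4−(-4)) + 5·(-4−0) + (-2)·(0−4)) = ½·(-136/3 − 20 + 8) = -86/3, so the X-coordinate is (-86/3)/(-43) = 2/3.
[XWZ] = ½·((-4)·(0−(-4)) + (-17/3)·(-4−6) + (-2)·(6−0)) = ½·(-16 + 170/3 − 12) = 43/3, so the Y-coordinate is -1/3.
[XYW] = ½·((-4)·(4−0) + 5·(0−6) + (-17/3)·(6−4)) = ½·(-16 − 30 − 34/3) = -86/3, so the Z-coordinate is 2/3.

(2/3, -1/3, 2/3)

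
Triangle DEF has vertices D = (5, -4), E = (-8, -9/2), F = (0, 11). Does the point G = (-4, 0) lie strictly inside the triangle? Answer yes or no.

Barycentric coordinates of G: (52/395, 46/79, 113/395).
The three coordinates are positive, positive, positive; a point is interior exactly when all three are positive.

yes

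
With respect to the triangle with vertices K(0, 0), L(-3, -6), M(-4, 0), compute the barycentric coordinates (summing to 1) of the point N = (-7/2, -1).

Signed area of the reference triangle: [KLM] = ½·(0·(-6−0) + (-3)·(0−0) + (-4)·(0−(-6))) = ½·(0 + 0 − 24) = -12.
[NLM] = ½·((-7/2)·(-6−0) + (-3)·(0−(-1)) + (-4)·(-1−(-6))) = ½·(21 − 3 − 20) = -1, so the K-coordinate is (-1)/(-12) = 1/12.
[KNM] = ½·(0·(-1−0) + (-7/2)·(0−0) + (-4)·(0−(-1))) = ½·(0 + 0 − 4) = -2, so the L-coordinate is 1/6.
[KLN] = ½·(0·(-6−(-1)) + (-3)·(-1−0) + (-7/2)·(0−(-6))) = ½·(0 + 3 − 21) = -9, so the M-coordinate is 3/4.
Check: 1/12 + 1/6 + 3/4 = 1.

(1/12, 1/6, 3/4)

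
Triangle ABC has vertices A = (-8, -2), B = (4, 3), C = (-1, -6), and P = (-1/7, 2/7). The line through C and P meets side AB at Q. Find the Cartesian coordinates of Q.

(0, 4/3)

Barycentric coordinates of P with respect to ABC: (2/7, 4/7, 1/7).
On side AB the C-coordinate is zero; dropping P's C-weight 1/7 and renormalizing the remaining 2/7 : 4/7 gives weights 1/3, 2/3 on A, B.
Q = (1/3)·(-8, -2) + (2/3)·(4, 3) = (0, 4/3).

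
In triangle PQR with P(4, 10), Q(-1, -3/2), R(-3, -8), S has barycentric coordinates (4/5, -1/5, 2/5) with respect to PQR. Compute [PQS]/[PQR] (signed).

The signed ratio [PQS]/[PQR] equals the barycentric coordinate of S at vertex R, which is 2/5.

2/5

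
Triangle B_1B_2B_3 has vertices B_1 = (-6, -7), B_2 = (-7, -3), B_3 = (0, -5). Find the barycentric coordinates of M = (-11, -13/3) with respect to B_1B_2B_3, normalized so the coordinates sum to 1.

Signed area of the reference triangle: [B_1B_2B_3] = ½·((-6)·(-3−(-5)) + (-7)·(-5−(-7)) + 0·(-7−(-3))) = ½·(-12 − 14 + 0) = -13.
[MB_2B_3] = ½·((-11)·(-3−(-5)) + (-7)·(-5−(-13/3)) + 0·(-13/3−(-3))) = ½·(-22 + 14/3 + 0) = -26/3, so the B_1-coordinate is (-26/3)/(-13) = 2/3.
[B_1MB_3] = ½·((-6)·(-13/3−(-5)) + (-11)·(-5−(-7)) + 0·(-7−(-13/3))) = ½·(-4 − 22 + 0) = -13, so the B_2-coordinate is 1.
[B_1B_2M] = ½·((-6)·(-3−(-13/3)) + (-7)·(-13/3−(-7)) + (-11)·(-7−(-3))) = ½·(-8 − 56/3 + 44) = 26/3, so the B_3-coordinate is -2/3.

(2/3, 1, -2/3)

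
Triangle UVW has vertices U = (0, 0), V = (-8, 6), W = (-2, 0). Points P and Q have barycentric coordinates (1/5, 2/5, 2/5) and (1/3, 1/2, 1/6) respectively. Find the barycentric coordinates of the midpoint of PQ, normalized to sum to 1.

(4/15, 9/20, 17/60)

Since both coordinate triples sum to 1, the midpoint's barycentrics are the componentwise average.
(1/5+1/3)/2 = 4/15; similarly 9/20 and 17/60.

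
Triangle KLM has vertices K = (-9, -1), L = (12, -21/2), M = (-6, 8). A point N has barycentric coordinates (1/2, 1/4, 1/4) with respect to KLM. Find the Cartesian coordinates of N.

(-3, -9/8)

N = (1/2)·K + (1/4)·L + (1/4)·M.
x-coordinate: (1/2)·(-9) + (1/4)·12 + (1/4)·(-6) = -3.
y-coordinate: (1/2)·(-1) + (1/4)·(-21/2) + (1/4)·8 = -9/8.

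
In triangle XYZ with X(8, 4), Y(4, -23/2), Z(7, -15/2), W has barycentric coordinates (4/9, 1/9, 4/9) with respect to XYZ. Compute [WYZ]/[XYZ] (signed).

The signed ratio [WYZ]/[XYZ] equals the barycentric coordinate of W at vertex X, which is 4/9.

4/9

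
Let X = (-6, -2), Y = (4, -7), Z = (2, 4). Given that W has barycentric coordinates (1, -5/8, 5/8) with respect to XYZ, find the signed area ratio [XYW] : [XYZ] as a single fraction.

The signed ratio [XYW]/[XYZ] equals the barycentric coordinate of W at vertex Z, which is 5/8.

5/8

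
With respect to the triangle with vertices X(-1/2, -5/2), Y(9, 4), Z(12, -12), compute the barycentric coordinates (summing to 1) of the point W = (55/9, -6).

Signed area of the reference triangle: [XYZ] = ½·((-1/2)·(4−(-12)) + 9·(-12−(-5/2)) + 12·(-5/2−4)) = ½·(-8 − 171/2 − 78) = -343/4.
[WYZ] = ½·((55/9)·(4−(-12)) + 9·(-12−(-6)) + 12·(-6−4)) = ½·(880/9 − 54 − 120) = -343/9, so the X-coordinate is (-343/9)/(-343/4) = 4/9.
[XWZ] = ½·((-1/2)·(-6−(-12)) + (55/9)·(-12−(-5/2)) + 12·(-5/2−(-6))) = ½·(-3 − 1045/18 + 42) = -343/36, so the Y-coordinate is 1/9.
[XYW] = ½·((-1/2)·(4−(-6)) + 9·(-6−(-5/2)) + (55/9)·(-5/2−4)) = ½·(-5 − 63/2 − 715/18) = -343/9, so the Z-coordinate is 4/9.

(4/9, 1/9, 4/9)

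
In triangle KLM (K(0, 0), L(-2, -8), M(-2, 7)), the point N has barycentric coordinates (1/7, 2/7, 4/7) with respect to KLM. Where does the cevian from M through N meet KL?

(-4/3, -16/3)

Line MN meets KL where the M-coordinate vanishes; zeroing N's M-weight and renormalizing leaves K, L-weights 1/7 : 2/7 → (1/3, 2/3).
So J = (1/3)·K + (2/3)·L = (-4/3, -16/3).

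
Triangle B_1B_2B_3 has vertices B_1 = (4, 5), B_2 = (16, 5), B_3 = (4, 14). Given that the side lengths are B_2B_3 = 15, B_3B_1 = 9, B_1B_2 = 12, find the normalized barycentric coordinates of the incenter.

The incenter has barycentric coordinates proportional to the opposite side lengths: (15 : 9 : 12).
Normalizing by 15+9+12 = 36 gives (5/12, 1/4, 1/3).

(5/12, 1/4, 1/3)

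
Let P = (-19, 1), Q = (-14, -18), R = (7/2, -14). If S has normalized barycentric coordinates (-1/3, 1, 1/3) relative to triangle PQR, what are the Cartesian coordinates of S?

(-13/2, -23)

S = (-1/3)·P + 1·Q + (1/3)·R.
x-coordinate: (-1/3)·(-19) + 1·(-14) + (1/3)·(7/2) = -13/2.
y-coordinate: (-1/3)·1 + 1·(-18) + (1/3)·(-14) = -23.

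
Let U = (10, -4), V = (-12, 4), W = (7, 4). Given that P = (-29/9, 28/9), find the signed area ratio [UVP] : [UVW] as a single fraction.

[UVW] = ½·(10·(4−4) + (-12)·(4−(-4)) + 7·(-4−4)) = ½·(0 − 96 − 56) = -76.
[UVP] = ½·(10·(4−(28/9)) + (-12)·(28/9−(-4)) + (-29/9)·(-4−4)) = ½·(80/9 − 256/3 + 232/9) = -76/3, so the ratio is (-76/3)/(-76) = 1/3.

1/3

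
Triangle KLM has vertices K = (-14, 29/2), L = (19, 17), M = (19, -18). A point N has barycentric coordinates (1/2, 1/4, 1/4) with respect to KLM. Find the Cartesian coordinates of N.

(5/2, 7)

N = (1/2)·K + (1/4)·L + (1/4)·M.
x-coordinate: (1/2)·(-14) + (1/4)·19 + (1/4)·19 = 5/2.
y-coordinate: (1/2)·(29/2) + (1/4)·17 + (1/4)·(-18) = 7.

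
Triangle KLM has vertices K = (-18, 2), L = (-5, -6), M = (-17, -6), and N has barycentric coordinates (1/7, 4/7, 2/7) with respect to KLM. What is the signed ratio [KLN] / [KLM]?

The signed ratio [KLN]/[KLM] equals the barycentric coordinate of N at vertex M, which is 2/7.

2/7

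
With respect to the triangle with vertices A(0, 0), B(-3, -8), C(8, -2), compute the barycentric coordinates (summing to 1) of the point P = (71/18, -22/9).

Signed area of the reference triangle: [ABC] = ½·(0·(-8−(-2)) + (-3)·(-2−0) + 8·(0−(-8))) = ½·(0 + 6 + 64) = 35.
[PBC] = ½·((71/18)·(-8−(-2)) + (-3)·(-2−(-22/9)) + 8·(-22/9−(-8))) = ½·(-71/3 − 4/3 + 400/9) = 175/18, so the A-coordinate is (175/18)/35 = 5/18.
[APC] = ½·(0·(-22/9−(-2)) + (71/18)·(-2−0) + 8·(0−(-22/9))) = ½·(0 − 71/9 + 176/9) = 35/6, so the B-coordinate is 1/6.
[ABP] = ½·(0·(-8−(-22/9)) + (-3)·(-22/9−0) + (71/18)·(0−(-8))) = ½·(0 + 22/3 + 284/9) = 175/9, so the C-coordinate is 5/9.

(5/18, 1/6, 5/9)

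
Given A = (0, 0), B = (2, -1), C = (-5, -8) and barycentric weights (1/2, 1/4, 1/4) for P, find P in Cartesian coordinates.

P = (1/2)·A + (1/4)·B + (1/4)·C.
x-coordinate: (1/2)·0 + (1/4)·2 + (1/4)·(-5) = -3/4.
y-coordinate: (1/2)·0 + (1/4)·(-1) + (1/4)·(-8) = -9/4.

(-3/4, -9/4)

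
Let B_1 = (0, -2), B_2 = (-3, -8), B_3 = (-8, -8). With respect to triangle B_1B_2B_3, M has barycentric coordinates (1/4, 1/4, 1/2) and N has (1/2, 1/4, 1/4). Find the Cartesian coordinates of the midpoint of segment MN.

(-15/4, -23/4)

Barycentric coordinates of the midpoint are the average: (3/8, 1/4, 3/8).
Converting: (3/8)·B_1 + (1/4)·B_2 + (3/8)·B_3 = (-15/4, -23/4).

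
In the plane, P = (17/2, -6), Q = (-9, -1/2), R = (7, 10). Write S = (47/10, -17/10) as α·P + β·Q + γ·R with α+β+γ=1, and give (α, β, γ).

Signed area of the reference triangle: [PQR] = ½·((17/2)·(-1/2−10) + (-9)·(10−(-6)) + 7·(-6−(-1/2))) = ½·(-357/4 − 144 − 77/2) = -1087/8.
[SQR] = ½·((47/10)·(-1/2−10) + (-9)·(10−(-17/10)) + 7·(-17/10−(-1/2))) = ½·(-987/20 − 1053/10 − 42/5) = -3261/40, so the P-coordinate is (-3261/40)/(-1087/8) = 3/5.
[PSR] = ½·((17/2)·(-17/10−10) + (47/10)·(10−(-6)) + 7·(-6−(-17/10))) = ½·(-1989/20 + 376/5 − 301/10) = -1087/40, so the Q-coordinate is 1/5.
[PQS] = ½·((17/2)·(-1/2−(-17/10)) + (-9)·(-17/10−(-6)) + (47/10)·(-6−(-1/2))) = ½·(51/5 − 387/10 − 517/20) = -1087/40, so the R-coordinate is 1/5.

(3/5, 1/5, 1/5)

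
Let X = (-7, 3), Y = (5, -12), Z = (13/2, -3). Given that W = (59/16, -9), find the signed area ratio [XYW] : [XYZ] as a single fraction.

1/8

[XYZ] = ½·((-7)·(-12−(-3)) + 5·(-3−3) + (13/2)·(3−(-12))) = ½·(63 − 30 + 195/2) = 261/4.
[XYW] = ½·((-7)·(-12−(-9)) + 5·(-9−3) + (59/16)·(3−(-12))) = ½·(21 − 60 + 885/16) = 261/32, so the ratio is (261/32)/(261/4) = 1/8.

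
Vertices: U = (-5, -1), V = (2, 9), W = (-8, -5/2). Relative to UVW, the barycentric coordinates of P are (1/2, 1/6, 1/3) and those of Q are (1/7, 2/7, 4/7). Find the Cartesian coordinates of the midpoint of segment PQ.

Barycentric coordinates of the midpoint are the average: (9/28, 19/84, 19/42).
Converting: (9/28)·U + (19/84)·V + (19/42)·W = (-401/84, 7/12).

(-401/84, 7/12)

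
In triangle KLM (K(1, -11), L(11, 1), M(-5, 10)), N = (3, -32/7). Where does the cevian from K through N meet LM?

(17/3, 4)

Barycentric coordinates of N with respect to KLM: (4/7, 2/7, 1/7).
On side LM the K-coordinate is zero; dropping N's K-weight 4/7 and renormalizing the remaining 2/7 : 1/7 gives weights 2/3, 1/3 on L, M.
J = (2/3)·(11, 1) + (1/3)·(-5, 10) = (17/3, 4).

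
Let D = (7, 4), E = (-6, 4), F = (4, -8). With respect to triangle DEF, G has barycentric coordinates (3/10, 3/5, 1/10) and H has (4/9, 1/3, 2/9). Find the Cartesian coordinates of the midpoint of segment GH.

(9/20, 31/15)

Barycentric coordinates of the midpoint are the average: (67/180, 7/15, 29/180).
Converting: (67/180)·D + (7/15)·E + (29/180)·F = (9/20, 31/15).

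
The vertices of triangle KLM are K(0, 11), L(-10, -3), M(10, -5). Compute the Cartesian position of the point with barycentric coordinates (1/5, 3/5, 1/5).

N = (1/5)·K + (3/5)·L + (1/5)·M.
x-coordinate: (1/5)·0 + (3/5)·(-10) + (1/5)·10 = -4.
y-coordinate: (1/5)·11 + (3/5)·(-3) + (1/5)·(-5) = -3/5.

(-4, -3/5)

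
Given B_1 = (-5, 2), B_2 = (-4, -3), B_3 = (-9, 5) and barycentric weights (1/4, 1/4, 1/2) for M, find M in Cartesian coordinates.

(-27/4, 9/4)

M = (1/4)·B_1 + (1/4)·B_2 + (1/2)·B_3.
x-coordinate: (1/4)·(-5) + (1/4)·(-4) + (1/2)·(-9) = -27/4.
y-coordinate: (1/4)·2 + (1/4)·(-3) + (1/2)·5 = 9/4.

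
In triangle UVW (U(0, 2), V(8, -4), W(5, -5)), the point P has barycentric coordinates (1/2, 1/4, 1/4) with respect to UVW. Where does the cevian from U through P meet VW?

(13/2, -9/2)

Line UP meets VW where the U-coordinate vanishes; zeroing P's U-weight and renormalizing leaves V, W-weights 1/4 : 1/4 → (1/2, 1/2).
So Q = (1/2)·V + (1/2)·W = (13/2, -9/2).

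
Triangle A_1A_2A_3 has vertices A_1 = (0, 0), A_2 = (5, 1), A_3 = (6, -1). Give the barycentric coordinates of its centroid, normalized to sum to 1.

(1/3, 1/3, 1/3)

The centroid is the average of the vertices, so each weight is 1/3.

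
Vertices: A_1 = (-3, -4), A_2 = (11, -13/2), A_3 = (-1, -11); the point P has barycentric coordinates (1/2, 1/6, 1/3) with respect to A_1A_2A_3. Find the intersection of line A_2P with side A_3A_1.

Line A_2P meets A_3A_1 where the A_2-coordinate vanishes; zeroing P's A_2-weight and renormalizing leaves A_3, A_1-weights 1/3 : 1/2 → (2/5, 3/5).
So Q = (2/5)·A_3 + (3/5)·A_1 = (-11/5, -34/5).

(-11/5, -34/5)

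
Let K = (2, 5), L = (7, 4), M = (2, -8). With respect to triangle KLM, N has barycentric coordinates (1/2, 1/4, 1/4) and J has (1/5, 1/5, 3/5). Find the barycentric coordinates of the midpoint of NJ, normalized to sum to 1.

Since both coordinate triples sum to 1, the midpoint's barycentrics are the componentwise average.
(1/2+1/5)/2 = 7/20; similarly 9/40 and 17/40.

(7/20, 9/40, 17/40)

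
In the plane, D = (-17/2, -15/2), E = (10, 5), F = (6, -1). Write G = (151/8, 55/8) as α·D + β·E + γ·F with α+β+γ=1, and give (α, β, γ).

Signed area of the reference triangle: [DEF] = ½·((-17/2)·(5−(-1)) + 10·(-1−(-15/2)) + 6·(-15/2−5)) = ½·(-51 + 65 − 75) = -61/2.
[GEF] = ½·((151/8)·(5−(-1)) + 10·(-1−(55/8)) + 6·(55/8−5)) = ½·(453/4 − 315/4 + 45/4) = 183/8, so the D-coordinate is (183/8)/(-61/2) = -3/4.
[DGF] = ½·((-17/2)·(55/8−(-1)) + (151/8)·(-1−(-15/2)) + 6·(-15/2−(55/8))) = ½·(-1071/16 + 1963/16 − 345/4) = -61/4, so the E-coordinate is 1/2.
[DEG] = ½·((-17/2)·(5−(55/8)) + 10·(55/8−(-15/2)) + (151/8)·(-15/2−5)) = ½·(255/16 + 575/4 − 3775/16) = -305/8, so the F-coordinate is 5/4.
Check: -3/4 + 1/2 + 5/4 = 1.

(-3/4, 1/2, 5/4)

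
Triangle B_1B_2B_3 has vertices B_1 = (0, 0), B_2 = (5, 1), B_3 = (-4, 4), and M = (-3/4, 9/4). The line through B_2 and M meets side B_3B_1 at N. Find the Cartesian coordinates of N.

Barycentric coordinates of M with respect to B_1B_2B_3: (1/4, 1/4, 1/2).
On side B_3B_1 the B_2-coordinate is zero; dropping M's B_2-weight 1/4 and renormalizing the remaining 1/2 : 1/4 gives weights 2/3, 1/3 on B_3, B_1.
N = (2/3)·(-4, 4) + (1/3)·(0, 0) = (-8/3, 8/3).

(-8/3, 8/3)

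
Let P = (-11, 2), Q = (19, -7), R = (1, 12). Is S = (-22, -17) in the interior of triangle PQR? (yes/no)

Barycentric coordinates of S: (959/408, 59/204, -223/136).
The three coordinates are positive, positive, negative; a point is interior exactly when all three are positive.

no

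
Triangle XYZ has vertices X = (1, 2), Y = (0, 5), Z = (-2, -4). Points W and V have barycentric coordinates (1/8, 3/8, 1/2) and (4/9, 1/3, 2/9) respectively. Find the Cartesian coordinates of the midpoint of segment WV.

(-7/16, 43/48)

Barycentric coordinates of the midpoint are the average: (41/144, 17/48, 13/36).
Converting: (41/144)·X + (17/48)·Y + (13/36)·Z = (-7/16, 43/48).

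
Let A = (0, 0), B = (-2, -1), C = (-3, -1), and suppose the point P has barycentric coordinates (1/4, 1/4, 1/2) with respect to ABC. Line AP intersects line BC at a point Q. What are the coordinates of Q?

(-8/3, -1)

Line AP meets BC where the A-coordinate vanishes; zeroing P's A-weight and renormalizing leaves B, C-weights 1/4 : 1/2 → (1/3, 2/3).
So Q = (1/3)·B + (2/3)·C = (-8/3, -1).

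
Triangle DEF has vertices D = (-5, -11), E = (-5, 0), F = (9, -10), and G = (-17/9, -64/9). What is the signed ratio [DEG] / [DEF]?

[DEF] = ½·((-5)·(0−(-10)) + (-5)·(-10−(-11)) + 9·(-11−0)) = ½·(-50 − 5 − 99) = -77.
[DEG] = ½·((-5)·(0−(-64/9)) + (-5)·(-64/9−(-11)) + (-17/9)·(-11−0)) = ½·(-320/9 − 175/9 + 187/9) = -154/9, so the ratio is (-154/9)/(-77) = 2/9.

2/9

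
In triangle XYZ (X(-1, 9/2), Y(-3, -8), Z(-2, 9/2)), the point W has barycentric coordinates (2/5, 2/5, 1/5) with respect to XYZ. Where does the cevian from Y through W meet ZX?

(-4/3, 9/2)

Line YW meets ZX where the Y-coordinate vanishes; zeroing W's Y-weight and renormalizing leaves Z, X-weights 1/5 : 2/5 → (1/3, 2/3).
So V = (1/3)·Z + (2/3)·X = (-4/3, 9/2).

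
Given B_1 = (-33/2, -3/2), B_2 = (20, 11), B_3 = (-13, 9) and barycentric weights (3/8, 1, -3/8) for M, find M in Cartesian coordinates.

M = (3/8)·B_1 + 1·B_2 + (-3/8)·B_3.
x-coordinate: (3/8)·(-33/2) + 1·20 + (-3/8)·(-13) = 299/16.
y-coordinate: (3/8)·(-3/2) + 1·11 + (-3/8)·9 = 113/16.

(299/16, 113/16)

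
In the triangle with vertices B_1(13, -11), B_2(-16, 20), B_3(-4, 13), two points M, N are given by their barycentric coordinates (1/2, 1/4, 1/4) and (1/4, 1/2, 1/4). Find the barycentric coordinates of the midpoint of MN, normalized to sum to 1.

(3/8, 3/8, 1/4)

Since both coordinate triples sum to 1, the midpoint's barycentrics are the componentwise average.
(1/2+1/4)/2 = 3/8; similarly 3/8 and 1/4.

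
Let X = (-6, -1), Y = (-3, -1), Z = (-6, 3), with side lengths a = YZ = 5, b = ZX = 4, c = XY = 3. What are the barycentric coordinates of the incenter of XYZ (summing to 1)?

The incenter has barycentric coordinates proportional to the opposite side lengths: (5 : 4 : 3).
Normalizing by 5+4+3 = 12 gives (5/12, 1/3, 1/4).

(5/12, 1/3, 1/4)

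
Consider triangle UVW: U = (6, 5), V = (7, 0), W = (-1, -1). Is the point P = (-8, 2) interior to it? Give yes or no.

Barycentric coordinates of P: (31/41, -63/41, 73/41).
The three coordinates are positive, negative, positive; a point is interior exactly when all three are positive.

no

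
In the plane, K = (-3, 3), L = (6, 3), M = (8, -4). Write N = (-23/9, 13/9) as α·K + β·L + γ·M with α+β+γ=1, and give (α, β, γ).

(1, -2/9, 2/9)

Signed area of the reference triangle: [KLM] = ½·((-3)·(3−(-4)) + 6·(-4−3) + 8·(3−3)) = ½·(-21 − 42 + 0) = -63/2.
[NLM] = ½·((-23/9)·(3−(-4)) + 6·(-4−(13/9)) + 8·(13/9−3)) = ½·(-161/9 − 98/3 − 112/9) = -63/2, so the K-coordinate is (-63/2)/(-63/2) = 1.
[KNM] = ½·((-3)·(13/9−(-4)) + (-23/9)·(-4−3) + 8·(3−(13/9))) = ½·(-49/3 + 161/9 + 112/9) = 7, so the L-coordinate is -2/9.
[KLN] = ½·((-3)·(3−(13/9)) + 6·(13/9−3) + (-23/9)·(3−3)) = ½·(-14/3 − 28/3 + 0) = -7, so the M-coordinate is 2/9.
Check: 1 − 2/9 + 2/9 = 1.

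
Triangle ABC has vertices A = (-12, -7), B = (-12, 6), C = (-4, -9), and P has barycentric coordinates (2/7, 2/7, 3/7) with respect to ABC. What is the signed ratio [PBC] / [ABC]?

2/7

The signed ratio [PBC]/[ABC] equals the barycentric coordinate of P at vertex A, which is 2/7.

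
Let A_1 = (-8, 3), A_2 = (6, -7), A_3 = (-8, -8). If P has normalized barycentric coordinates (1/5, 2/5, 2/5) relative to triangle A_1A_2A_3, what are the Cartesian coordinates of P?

(-12/5, -27/5)

P = (1/5)·A_1 + (2/5)·A_2 + (2/5)·A_3.
x-coordinate: (1/5)·(-8) + (2/5)·6 + (2/5)·(-8) = -12/5.
y-coordinate: (1/5)·3 + (2/5)·(-7) + (2/5)·(-8) = -27/5.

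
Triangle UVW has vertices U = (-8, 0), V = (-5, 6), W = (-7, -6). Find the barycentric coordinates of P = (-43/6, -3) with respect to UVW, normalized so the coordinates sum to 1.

(1/3, 1/12, 7/12)

Signed area of the reference triangle: [UVW] = ½·((-8)·(6−(-6)) + (-5)·(-6−0) + (-7)·(0−6)) = ½·(-96 + 30 + 42) = -12.
[PVW] = ½·((-43/6)·(6−(-6)) + (-5)·(-6−(-3)) + (-7)·(-3−6)) = ½·(-86 + 15 + 63) = -4, so the U-coordinate is (-4)/(-12) = 1/3.
[UPW] = ½·((-8)·(-3−(-6)) + (-43/6)·(-6−0) + (-7)·(0−(-3))) = ½·(-24 + 43 − 21) = -1, so the V-coordinate is 1/12.
[UVP] = ½·((-8)·(6−(-3)) + (-5)·(-3−0) + (-43/6)·(0−6)) = ½·(-72 + 15 + 43) = -7, so the W-coordinate is 7/12.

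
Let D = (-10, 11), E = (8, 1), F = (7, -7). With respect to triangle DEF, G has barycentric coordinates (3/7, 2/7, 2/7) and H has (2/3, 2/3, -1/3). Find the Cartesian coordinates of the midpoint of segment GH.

Barycentric coordinates of the midpoint are the average: (23/42, 10/21, -1/42).
Converting: (23/42)·D + (10/21)·E + (-1/42)·F = (-11/6, 20/3).

(-11/6, 20/3)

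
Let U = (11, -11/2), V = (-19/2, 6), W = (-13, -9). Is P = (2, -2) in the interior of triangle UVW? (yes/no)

Barycentric coordinates of P: (802/1391, 462/1391, 127/1391).
The three coordinates are positive, positive, positive; a point is interior exactly when all three are positive.

yes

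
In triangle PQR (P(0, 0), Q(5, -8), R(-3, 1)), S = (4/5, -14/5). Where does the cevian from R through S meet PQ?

Barycentric coordinates of S with respect to PQR: (1/5, 2/5, 2/5).
On side PQ the R-coordinate is zero; dropping S's R-weight 2/5 and renormalizing the remaining 1/5 : 2/5 gives weights 1/3, 2/3 on P, Q.
T = (1/3)·(0, 0) + (2/3)·(5, -8) = (10/3, -16/3).

(10/3, -16/3)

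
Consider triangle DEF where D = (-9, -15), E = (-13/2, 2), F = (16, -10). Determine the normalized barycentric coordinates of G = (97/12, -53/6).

Signed area of the reference triangle: [DEF] = ½·((-9)·(2−(-10)) + (-13/2)·(-10−(-15)) + 16·(-15−2)) = ½·(-108 − 65/2 − 272) = -825/4.
[GEF] = ½·((97/12)·(2−(-10)) + (-13/2)·(-10−(-53/6)) + 16·(-53/6−2)) = ½·(97 + 91/12 − 520/3) = -275/8, so the D-coordinate is (-275/8)/(-825/4) = 1/6.
[DGF] = ½·((-9)·(-53/6−(-10)) + (97/12)·(-10−(-15)) + 16·(-15−(-53/6))) = ½·(-21/2 + 485/12 − 296/3) = -275/8, so the E-coordinate is 1/6.
[DEG] = ½·((-9)·(2−(-53/6)) + (-13/2)·(-53/6−(-15)) + (97/12)·(-15−2)) = ½·(-195/2 − 481/12 − 1649/12) = -275/2, so the F-coordinate is 2/3.

(1/6, 1/6, 2/3)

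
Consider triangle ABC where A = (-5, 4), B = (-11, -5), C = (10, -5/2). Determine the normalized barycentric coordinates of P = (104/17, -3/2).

(3/17, 1/17, 13/17)

Signed area of the reference triangle: [ABC] = ½·((-5)·(-5−(-5/2)) + (-11)·(-5/2−4) + 10·(4−(-5))) = ½·(25/2 + 143/2 + 90) = 87.
[PBC] = ½·((104/17)·(-5−(-5/2)) + (-11)·(-5/2−(-3/2)) + 10·(-3/2−(-5))) = ½·(-260/17 + 11 + 35) = 261/17, so the A-coordinate is (261/17)/87 = 3/17.
[APC] = ½·((-5)·(-3/2−(-5/2)) + (104/17)·(-5/2−4) + 10·(4−(-3/2))) = ½·(-5 − 676/17 + 55) = 87/17, so the B-coordinate is 1/17.
[ABP] = ½·((-5)·(-5−(-3/2)) + (-11)·(-3/2−4) + (104/17)·(4−(-5))) = ½·(35/2 + 121/2 + 936/17) = 1131/17, so the C-coordinate is 13/17.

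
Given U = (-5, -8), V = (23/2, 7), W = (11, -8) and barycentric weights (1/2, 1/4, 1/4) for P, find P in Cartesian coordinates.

P = (1/2)·U + (1/4)·V + (1/4)·W.
x-coordinate: (1/2)·(-5) + (1/4)·(23/2) + (1/4)·11 = 25/8.
y-coordinate: (1/2)·(-8) + (1/4)·7 + (1/4)·(-8) = -17/4.

(25/8, -17/4)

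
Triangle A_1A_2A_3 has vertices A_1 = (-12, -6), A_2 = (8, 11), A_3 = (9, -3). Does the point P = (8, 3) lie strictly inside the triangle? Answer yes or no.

yes

Barycentric coordinates of P: (8/297, 43/99, 160/297).
The three coordinates are positive, positive, positive; a point is interior exactly when all three are positive.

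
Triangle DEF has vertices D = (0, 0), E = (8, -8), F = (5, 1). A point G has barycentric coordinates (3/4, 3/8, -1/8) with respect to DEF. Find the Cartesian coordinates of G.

G = (3/4)·D + (3/8)·E + (-1/8)·F.
x-coordinate: (3/4)·0 + (3/8)·8 + (-1/8)·5 = 19/8.
y-coordinate: (3/4)·0 + (3/8)·(-8) + (-1/8)·1 = -25/8.

(19/8, -25/8)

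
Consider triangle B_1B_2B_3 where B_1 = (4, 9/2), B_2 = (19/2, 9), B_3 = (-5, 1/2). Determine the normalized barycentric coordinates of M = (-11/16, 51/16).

Signed area of the reference triangle: [B_1B_2B_3] = ½·(4·(9−(1/2)) + (19/2)·(1/2−(9/2)) + (-5)·(9/2−9)) = ½·(34 − 38 + 45/2) = 37/4.
[MB_2B_3] = ½·((-11/16)·(9−(1/2)) + (19/2)·(1/2−(51/16)) + (-5)·(51/16−9)) = ½·(-187/32 − 817/32 + 465/16) = -37/32, so the B_1-coordinate is (-37/32)/(37/4) = -1/8.
[B_1MB_3] = ½·(4·(51/16−(1/2)) + (-11/16)·(1/2−(9/2)) + (-5)·(9/2−(51/16))) = ½·(43/4 + 11/4 − 105/16) = 111/32, so the B_2-coordinate is 3/8.
[B_1B_2M] = ½·(4·(9−(51/16)) + (19/2)·(51/16−(9/2)) + (-11/16)·(9/2−9)) = ½·(93/4 − 399/32 + 99/32) = 111/16, so the B_3-coordinate is 3/4.

(-1/8, 3/8, 3/4)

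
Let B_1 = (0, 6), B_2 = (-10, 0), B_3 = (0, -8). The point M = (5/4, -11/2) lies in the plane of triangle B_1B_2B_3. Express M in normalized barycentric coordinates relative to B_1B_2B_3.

Signed area of the reference triangle: [B_1B_2B_3] = ½·(0·(0−(-8)) + (-10)·(-8−6) + 0·(6−0)) = ½·(0 + 140 + 0) = 70.
[MB_2B_3] = ½·((5/4)·(0−(-8)) + (-10)·(-8−(-11/2)) + 0·(-11/2−0)) = ½·(10 + 25 + 0) = 35/2, so the B_1-coordinate is (35/2)/70 = 1/4.
[B_1MB_3] = ½·(0·(-11/2−(-8)) + (5/4)·(-8−6) + 0·(6−(-11/2))) = ½·(0 − 35/2 + 0) = -35/4, so the B_2-coordinate is -1/8.
[B_1B_2M] = ½·(0·(0−(-11/2)) + (-10)·(-11/2−6) + (5/4)·(6−0)) = ½·(0 + 115 + 15/2) = 245/4, so the B_3-coordinate is 7/8.

(1/4, -1/8, 7/8)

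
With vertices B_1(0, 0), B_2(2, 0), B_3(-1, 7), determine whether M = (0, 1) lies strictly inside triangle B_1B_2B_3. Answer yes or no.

Barycentric coordinates of M: (11/14, 1/14, 1/7).
The three coordinates are positive, positive, positive; a point is interior exactly when all three are positive.

yes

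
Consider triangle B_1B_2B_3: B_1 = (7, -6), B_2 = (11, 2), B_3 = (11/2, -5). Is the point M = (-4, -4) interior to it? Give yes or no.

Barycentric coordinates of M: (-9/2, -1/2, 6).
The three coordinates are negative, negative, positive; a point is interior exactly when all three are positive.

no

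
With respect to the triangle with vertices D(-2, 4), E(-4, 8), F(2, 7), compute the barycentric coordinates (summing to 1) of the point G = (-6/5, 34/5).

(1/5, 2/5, 2/5)

Signed area of the reference triangle: [DEF] = ½·((-2)·(8−7) + (-4)·(7−4) + 2·(4−8)) = ½·(-2 − 12 − 8) = -11.
[GEF] = ½·((-6/5)·(8−7) + (-4)·(7−(34/5)) + 2·(34/5−8)) = ½·(-6/5 − 4/5 − 12/5) = -11/5, so the D-coordinate is (-11/5)/(-11) = 1/5.
[DGF] = ½·((-2)·(34/5−7) + (-6/5)·(7−4) + 2·(4−(34/5))) = ½·(2/5 − 18/5 − 28/5) = -22/5, so the E-coordinate is 2/5.
[DEG] = ½·((-2)·(8−(34/5)) + (-4)·(34/5−4) + (-6/5)·(4−8)) = ½·(-12/5 − 56/5 + 24/5) = -22/5, so the F-coordinate is 2/5.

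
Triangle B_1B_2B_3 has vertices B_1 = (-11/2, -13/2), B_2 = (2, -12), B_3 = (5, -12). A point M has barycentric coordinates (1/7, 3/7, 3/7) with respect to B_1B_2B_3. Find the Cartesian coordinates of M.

(31/14, -157/14)

M = (1/7)·B_1 + (3/7)·B_2 + (3/7)·B_3.
x-coordinate: (1/7)·(-11/2) + (3/7)·2 + (3/7)·5 = 31/14.
y-coordinate: (1/7)·(-13/2) + (3/7)·(-12) + (3/7)·(-12) = -157/14.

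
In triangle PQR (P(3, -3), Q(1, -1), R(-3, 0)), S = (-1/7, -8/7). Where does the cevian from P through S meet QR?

(-7/5, -2/5)

Barycentric coordinates of S with respect to PQR: (2/7, 2/7, 3/7).
On side QR the P-coordinate is zero; dropping S's P-weight 2/7 and renormalizing the remaining 2/7 : 3/7 gives weights 2/5, 3/5 on Q, R.
T = (2/5)·(1, -1) + (3/5)·(-3, 0) = (-7/5, -2/5).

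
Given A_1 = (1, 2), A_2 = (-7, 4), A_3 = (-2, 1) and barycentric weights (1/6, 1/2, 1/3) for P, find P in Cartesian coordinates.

P = (1/6)·A_1 + (1/2)·A_2 + (1/3)·A_3.
x-coordinate: (1/6)·1 + (1/2)·(-7) + (1/3)·(-2) = -4.
y-coordinate: (1/6)·2 + (1/2)·4 + (1/3)·1 = 8/3.

(-4, 8/3)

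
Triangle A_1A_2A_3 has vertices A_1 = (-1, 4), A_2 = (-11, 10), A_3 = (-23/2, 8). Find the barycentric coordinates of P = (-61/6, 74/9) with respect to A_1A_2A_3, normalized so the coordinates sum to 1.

(1/9, 1/3, 5/9)

Signed area of the reference triangle: [A_1A_2A_3] = ½·((-1)·(10−8) + (-11)·(8−4) + (-23/2)·(4−10)) = ½·(-2 − 44 + 69) = 23/2.
[PA_2A_3] = ½·((-61/6)·(10−8) + (-11)·(8−(74/9)) + (-23/2)·(74/9−10)) = ½·(-61/3 + 22/9 + 184/9) = 23/18, so the A_1-coordinate is (23/18)/(23/2) = 1/9.
[A_1PA_3] = ½·((-1)·(74/9−8) + (-61/6)·(8−4) + (-23/2)·(4−(74/9))) = ½·(-2/9 − 122/3 + 437/9) = 23/6, so the A_2-coordinate is 1/3.
[A_1A_2P] = ½·((-1)·(10−(74/9)) + (-11)·(74/9−4) + (-61/6)·(4−10)) = ½·(-16/9 − 418/9 + 61) = 115/18, so the A_3-coordinate is 5/9.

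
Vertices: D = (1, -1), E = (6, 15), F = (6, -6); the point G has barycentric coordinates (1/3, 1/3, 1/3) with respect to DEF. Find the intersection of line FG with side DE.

Line FG meets DE where the F-coordinate vanishes; zeroing G's F-weight and renormalizing leaves D, E-weights 1/3 : 1/3 → (1/2, 1/2).
So H = (1/2)·D + (1/2)·E = (7/2, 7).

(7/2, 7)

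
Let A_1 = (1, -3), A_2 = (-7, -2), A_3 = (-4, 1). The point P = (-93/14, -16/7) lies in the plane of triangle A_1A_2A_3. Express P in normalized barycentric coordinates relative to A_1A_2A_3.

(1/14, 1, -1/14)

Signed area of the reference triangle: [A_1A_2A_3] = ½·(1·(-2−1) + (-7)·(1−(-3)) + (-4)·(-3−(-2))) = ½·(-3 − 28 + 4) = -27/2.
[PA_2A_3] = ½·((-93/14)·(-2−1) + (-7)·(1−(-16/7)) + (-4)·(-16/7−(-2))) = ½·(279/14 − 23 + 8/7) = -27/28, so the A_1-coordinate is (-27/28)/(-27/2) = 1/14.
[A_1PA_3] = ½·(1·(-16/7−1) + (-93/14)·(1−(-3)) + (-4)·(-3−(-16/7))) = ½·(-23/7 − 186/7 + 20/7) = -27/2, so the A_2-coordinate is 1.
[A_1A_2P] = ½·(1·(-2−(-16/7)) + (-7)·(-16/7−(-3)) + (-93/14)·(-3−(-2))) = ½·(2/7 − 5 + 93/14) = 27/28, so the A_3-coordinate is -1/14.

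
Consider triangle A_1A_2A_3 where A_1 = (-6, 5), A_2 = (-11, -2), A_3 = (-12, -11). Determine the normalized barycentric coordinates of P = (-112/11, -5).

Signed area of the reference triangle: [A_1A_2A_3] = ½·((-6)·(-2−(-11)) + (-11)·(-11−5) + (-12)·(5−(-2))) = ½·(-54 + 176 − 84) = 19.
[PA_2A_3] = ½·((-112/11)·(-2−(-11)) + (-11)·(-11−(-5)) + (-12)·(-5−(-2))) = ½·(-1008/11 + 66 + 36) = 57/11, so the A_1-coordinate is (57/11)/19 = 3/11.
[A_1PA_3] = ½·((-6)·(-5−(-11)) + (-112/11)·(-11−5) + (-12)·(5−(-5))) = ½·(-36 + 1792/11 − 120) = 38/11, so the A_2-coordinate is 2/11.
[A_1A_2P] = ½·((-6)·(-2−(-5)) + (-11)·(-5−5) + (-112/11)·(5−(-2))) = ½·(-18 + 110 − 784/11) = 114/11, so the A_3-coordinate is 6/11.
Check: 3/11 + 2/11 + 6/11 = 1.

(3/11, 2/11, 6/11)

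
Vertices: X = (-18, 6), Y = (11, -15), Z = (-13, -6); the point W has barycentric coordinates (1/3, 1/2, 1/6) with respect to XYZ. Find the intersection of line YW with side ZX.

Line YW meets ZX where the Y-coordinate vanishes; zeroing W's Y-weight and renormalizing leaves Z, X-weights 1/6 : 1/3 → (1/3, 2/3).
So V = (1/3)·Z + (2/3)·X = (-49/3, 2).

(-49/3, 2)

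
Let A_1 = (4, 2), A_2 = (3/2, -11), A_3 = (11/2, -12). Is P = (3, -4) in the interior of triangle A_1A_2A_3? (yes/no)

yes

Barycentric coordinates of P: (59/109, 46/109, 4/109).
The three coordinates are positive, positive, positive; a point is interior exactly when all three are positive.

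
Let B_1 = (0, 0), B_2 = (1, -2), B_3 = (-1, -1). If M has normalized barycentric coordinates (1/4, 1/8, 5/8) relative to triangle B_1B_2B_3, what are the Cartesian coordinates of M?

(-1/2, -7/8)

M = (1/4)·B_1 + (1/8)·B_2 + (5/8)·B_3.
x-coordinate: (1/4)·0 + (1/8)·1 + (5/8)·(-1) = -1/2.
y-coordinate: (1/4)·0 + (1/8)·(-2) + (5/8)·(-1) = -7/8.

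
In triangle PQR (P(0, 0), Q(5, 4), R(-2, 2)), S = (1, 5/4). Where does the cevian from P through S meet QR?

Barycentric coordinates of S with respect to PQR: (5/8, 1/4, 1/8).
On side QR the P-coordinate is zero; dropping S's P-weight 5/8 and renormalizing the remaining 1/4 : 1/8 gives weights 2/3, 1/3 on Q, R.
T = (2/3)·(5, 4) + (1/3)·(-2, 2) = (8/3, 10/3).

(8/3, 10/3)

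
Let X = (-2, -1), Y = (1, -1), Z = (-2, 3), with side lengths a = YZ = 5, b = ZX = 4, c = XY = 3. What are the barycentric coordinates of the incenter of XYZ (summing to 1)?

(5/12, 1/3, 1/4)

The incenter has barycentric coordinates proportional to the opposite side lengths: (5 : 4 : 3).
Normalizing by 5+4+3 = 12 gives (5/12, 1/3, 1/4).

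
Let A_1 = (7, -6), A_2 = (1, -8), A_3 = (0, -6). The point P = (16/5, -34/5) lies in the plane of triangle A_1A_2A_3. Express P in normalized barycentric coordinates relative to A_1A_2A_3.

(2/5, 2/5, 1/5)

Signed area of the reference triangle: [A_1A_2A_3] = ½·(7·(-8−(-6)) + 1·(-6−(-6)) + 0·(-6−(-8))) = ½·(-14 + 0 + 0) = -7.
[PA_2A_3] = ½·((16/5)·(-8−(-6)) + 1·(-6−(-34/5)) + 0·(-34/5−(-8))) = ½·(-32/5 + 4/5 + 0) = -14/5, so the A_1-coordinate is (-14/5)/(-7) = 2/5.
[A_1PA_3] = ½·(7·(-34/5−(-6)) + (16/5)·(-6−(-6)) + 0·(-6−(-34/5))) = ½·(-28/5 + 0 + 0) = -14/5, so the A_2-coordinate is 2/5.
[A_1A_2P] = ½·(7·(-8−(-34/5)) + 1·(-34/5−(-6)) + (16/5)·(-6−(-8))) = ½·(-42/5 − 4/5 + 32/5) = -7/5, so the A_3-coordinate is 1/5.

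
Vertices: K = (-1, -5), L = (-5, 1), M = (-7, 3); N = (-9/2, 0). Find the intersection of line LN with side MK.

(-4, -1)

Barycentric coordinates of N with respect to KLM: (1/4, 1/2, 1/4).
On side MK the L-coordinate is zero; dropping N's L-weight 1/2 and renormalizing the remaining 1/4 : 1/4 gives weights 1/2, 1/2 on M, K.
J = (1/2)·(-7, 3) + (1/2)·(-1, -5) = (-4, -1).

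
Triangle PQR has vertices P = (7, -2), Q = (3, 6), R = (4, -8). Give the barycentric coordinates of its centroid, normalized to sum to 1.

The centroid is the average of the vertices, so each weight is 1/3.

(1/3, 1/3, 1/3)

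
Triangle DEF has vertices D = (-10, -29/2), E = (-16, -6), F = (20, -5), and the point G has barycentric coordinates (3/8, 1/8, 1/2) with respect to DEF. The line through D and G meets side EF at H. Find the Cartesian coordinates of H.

(64/5, -26/5)

Line DG meets EF where the D-coordinate vanishes; zeroing G's D-weight and renormalizing leaves E, F-weights 1/8 : 1/2 → (1/5, 4/5).
So H = (1/5)·E + (4/5)·F = (64/5, -26/5).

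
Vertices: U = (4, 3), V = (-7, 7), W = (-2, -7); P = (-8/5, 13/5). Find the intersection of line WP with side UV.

(-3/2, 5)

Barycentric coordinates of P with respect to UVW: (2/5, 2/5, 1/5).
On side UV the W-coordinate is zero; dropping P's W-weight 1/5 and renormalizing the remaining 2/5 : 2/5 gives weights 1/2, 1/2 on U, V.
Q = (1/2)·(4, 3) + (1/2)·(-7, 7) = (-3/2, 5).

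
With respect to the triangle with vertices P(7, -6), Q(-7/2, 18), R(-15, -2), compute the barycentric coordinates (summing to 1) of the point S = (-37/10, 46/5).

(1/5, 3/5, 1/5)

Signed area of the reference triangle: [PQR] = ½·(7·(18−(-2)) + (-7/2)·(-2−(-6)) + (-15)·(-6−18)) = ½·(140 − 14 + 360) = 243.
[SQR] = ½·((-37/10)·(18−(-2)) + (-7/2)·(-2−(46/5)) + (-15)·(46/5−18)) = ½·(-74 + 196/5 + 132) = 243/5, so the P-coordinate is (243/5)/243 = 1/5.
[PSR] = ½·(7·(46/5−(-2)) + (-37/10)·(-2−(-6)) + (-15)·(-6−(46/5))) = ½·(392/5 − 74/5 + 228) = 729/5, so the Q-coordinate is 3/5.
[PQS] = ½·(7·(18−(46/5)) + (-7/2)·(46/5−(-6)) + (-37/10)·(-6−18)) = ½·(308/5 − 266/5 + 444/5) = 243/5, so the R-coordinate is 1/5.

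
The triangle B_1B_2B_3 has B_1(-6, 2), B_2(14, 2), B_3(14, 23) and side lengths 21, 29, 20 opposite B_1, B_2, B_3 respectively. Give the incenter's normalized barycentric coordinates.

The incenter has barycentric coordinates proportional to the opposite side lengths: (21 : 29 : 20).
Normalizing by 21+29+20 = 70 gives (3/10, 29/70, 2/7).

(3/10, 29/70, 2/7)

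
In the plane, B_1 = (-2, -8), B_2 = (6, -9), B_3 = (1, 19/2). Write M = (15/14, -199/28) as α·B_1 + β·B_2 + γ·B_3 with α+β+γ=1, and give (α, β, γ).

(4/7, 5/14, 1/14)

Signed area of the reference triangle: [B_1B_2B_3] = ½·((-2)·(-9−(19/2)) + 6·(19/2−(-8)) + 1·(-8−(-9))) = ½·(37 + 105 + 1) = 143/2.
[MB_2B_3] = ½·((15/14)·(-9−(19/2)) + 6·(19/2−(-199/28)) + 1·(-199/28−(-9))) = ½·(-555/28 + 1395/14 + 53/28) = 286/7, so the B_1-coordinate is (286/7)/(143/2) = 4/7.
[B_1MB_3] = ½·((-2)·(-199/28−(19/2)) + (15/14)·(19/2−(-8)) + 1·(-8−(-199/28))) = ½·(465/14 + 75/4 − 25/28) = 715/28, so the B_2-coordinate is 5/14.
[B_1B_2M] = ½·((-2)·(-9−(-199/28)) + 6·(-199/28−(-8)) + (15/14)·(-8−(-9))) = ½·(53/14 + 75/14 + 15/14) = 143/28, so the B_3-coordinate is 1/14.
Check: 4/7 + 5/14 + 1/14 = 1.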